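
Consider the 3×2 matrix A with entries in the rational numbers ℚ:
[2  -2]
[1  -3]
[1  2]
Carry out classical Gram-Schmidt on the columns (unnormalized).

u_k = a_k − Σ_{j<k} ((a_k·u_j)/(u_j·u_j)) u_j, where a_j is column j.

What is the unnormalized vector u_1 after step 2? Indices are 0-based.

Step 1: u_0 = a_0 = (2, 1, 1).
Step 2: u_1 = a_1 − (-5/6)·u_0 = (-1/3, -13/6, 17/6).

u_1 = (-1/3, -13/6, 17/6)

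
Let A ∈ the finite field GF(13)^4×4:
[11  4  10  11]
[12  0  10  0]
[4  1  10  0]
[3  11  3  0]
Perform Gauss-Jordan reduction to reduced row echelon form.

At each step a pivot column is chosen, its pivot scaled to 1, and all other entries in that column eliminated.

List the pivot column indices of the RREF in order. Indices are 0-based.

pivot(0,0)=11: scale R0 → (1, 11, 8, 1)
  clear (1,0): R1 −= (12)R0 → (0, 11, 5, 1)
  clear (2,0): R2 −= (4)R0 → (0, 9, 4, 9)
  clear (3,0): R3 −= (3)R0 → (0, 4, 5, 10)
pivot(1,1)=11: scale R1 → (0, 1, 4, 6)
  clear (0,1): R0 −= (11)R1 → (1, 0, 3, 0)
  clear (2,1): R2 −= (9)R1 → (0, 0, 7, 7)
  clear (3,1): R3 −= (4)R1 → (0, 0, 2, 12)
pivot(2,2)=7: scale R2 → (0, 0, 1, 1)
  clear (0,2): R0 −= (3)R2 → (1, 0, 0, 10)
  clear (1,2): R1 −= (4)R2 → (0, 1, 0, 2)
  clear (3,2): R3 −= (2)R2 → (0, 0, 0, 10)
pivot(3,3)=10: scale R3 → (0, 0, 0, 1)
  clear (0,3): R0 −= (10)R3 → (1, 0, 0, 0)
  clear (1,3): R1 −= (2)R3 → (0, 1, 0, 0)
  clear (2,3): R2 −= (1)R3 → (0, 0, 1, 0)

pivot columns: 0, 1, 2, 3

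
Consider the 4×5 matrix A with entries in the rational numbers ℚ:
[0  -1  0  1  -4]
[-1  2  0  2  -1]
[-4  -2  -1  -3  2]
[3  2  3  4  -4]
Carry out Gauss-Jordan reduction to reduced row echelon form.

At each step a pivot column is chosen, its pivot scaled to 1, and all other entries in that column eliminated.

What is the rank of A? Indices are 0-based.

rank = 4

step 1: exchange rows 0,1
step 1: normalize row 0 (÷-1) = (1, -2, 0, -2, 1)
  row 2: subtract -4×row0 = (0, -10, -1, -11, 6)
  row 3: subtract 3×row0 = (0, 8, 3, 10, -7)
step 2: normalize row 1 (÷-1) = (0, 1, 0, -1, 4)
  row 0: subtract -2×row1 = (1, 0, 0, -4, 9)
  row 2: subtract -10×row1 = (0, 0, -1, -21, 46)
  row 3: subtract 8×row1 = (0, 0, 3, 18, -39)
step 3: normalize row 2 (÷-1) = (0, 0, 1, 21, -46)
  row 3: subtract 3×row2 = (0, 0, 0, -45, 99)
step 4: normalize row 3 (÷-45) = (0, 0, 0, 1, -11/5)
  row 0: subtract -4×row3 = (1, 0, 0, 0, 1/5)
  row 1: subtract -1×row3 = (0, 1, 0, 0, 9/5)
  row 2: subtract 21×row3 = (0, 0, 1, 0, 1/5)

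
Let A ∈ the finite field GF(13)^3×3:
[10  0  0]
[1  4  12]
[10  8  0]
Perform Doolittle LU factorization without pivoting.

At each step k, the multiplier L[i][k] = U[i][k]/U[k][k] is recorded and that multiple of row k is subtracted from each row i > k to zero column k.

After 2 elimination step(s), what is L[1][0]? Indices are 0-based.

[col 0] pivot 10
  R1 -= 4*R0 → (0, 4, 12)  (L[1][0] := 4)
  R2 -= 1*R0 → (0, 8, 0)  (L[2][0] := 1)
[col 1] pivot 4
  R2 -= 2*R1 → (0, 0, 2)  (L[2][1] := 2)

L[1][0] = 4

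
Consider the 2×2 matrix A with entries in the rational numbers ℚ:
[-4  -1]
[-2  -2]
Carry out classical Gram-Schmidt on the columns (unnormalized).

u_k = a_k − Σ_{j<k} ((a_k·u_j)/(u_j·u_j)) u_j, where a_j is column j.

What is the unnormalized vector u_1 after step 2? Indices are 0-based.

Step 1: u_0 = a_0 = (-4, -2).
Step 2: u_1 = a_1 − (2/5)·u_0 = (3/5, -6/5).

u_1 = (3/5, -6/5)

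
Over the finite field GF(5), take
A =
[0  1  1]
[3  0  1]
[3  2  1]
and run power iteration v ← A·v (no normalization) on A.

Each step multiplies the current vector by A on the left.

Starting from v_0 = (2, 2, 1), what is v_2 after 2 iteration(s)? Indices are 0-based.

v_0 = (2, 2, 1).
v_1 = A·v_0 = (3, 2, 1).
v_2 = A·v_1 = (3, 0, 4).

v_2 = (3, 0, 4)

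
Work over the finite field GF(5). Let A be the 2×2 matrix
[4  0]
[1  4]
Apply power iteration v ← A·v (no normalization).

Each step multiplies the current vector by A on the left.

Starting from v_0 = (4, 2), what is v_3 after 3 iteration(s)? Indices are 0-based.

v_0 = (4, 2).
v_1 = A·v_0 = (1, 2).
v_2 = A·v_1 = (4, 4).
v_3 = A·v_2 = (1, 0).

v_3 = (1, 0)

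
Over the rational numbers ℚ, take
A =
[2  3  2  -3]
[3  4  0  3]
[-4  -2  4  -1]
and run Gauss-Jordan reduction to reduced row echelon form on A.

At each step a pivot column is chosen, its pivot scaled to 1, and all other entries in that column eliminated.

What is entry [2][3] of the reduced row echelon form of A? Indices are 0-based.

M[2][3] = -53/16

[1] R0 /= 2  ⇒  (1, 3/2, 1, -3/2)
     R1 -= 3·R0  ⇒  (0, -1/2, -3, 15/2)
     R2 -= -4·R0  ⇒  (0, 4, 8, -7)
[2] R1 /= -1/2  ⇒  (0, 1, 6, -15)
     R0 -= 3/2·R1  ⇒  (1, 0, -8, 21)
     R2 -= 4·R1  ⇒  (0, 0, -16, 53)
[3] R2 /= -16  ⇒  (0, 0, 1, -53/16)
     R0 -= -8·R2  ⇒  (1, 0, 0, -11/2)
     R1 -= 6·R2  ⇒  (0, 1, 0, 39/8)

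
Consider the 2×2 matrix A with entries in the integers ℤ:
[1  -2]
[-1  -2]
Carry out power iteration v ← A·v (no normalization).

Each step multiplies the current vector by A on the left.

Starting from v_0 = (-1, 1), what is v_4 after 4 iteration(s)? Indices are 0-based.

v_0 = (-1, 1).
v_1 = A·v_0 = (-3, -1).
v_2 = A·v_1 = (-1, 5).
v_3 = A·v_2 = (-11, -9).
v_4 = A·v_3 = (7, 29).

v_4 = (7, 29)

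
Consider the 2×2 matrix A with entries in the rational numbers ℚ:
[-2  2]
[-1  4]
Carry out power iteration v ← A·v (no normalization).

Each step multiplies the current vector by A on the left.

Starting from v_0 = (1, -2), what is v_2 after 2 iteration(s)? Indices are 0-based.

v_2 = (-6, -30)

v_0 = (1, -2).
v_1 = A·v_0 = (-6, -9).
v_2 = A·v_1 = (-6, -30).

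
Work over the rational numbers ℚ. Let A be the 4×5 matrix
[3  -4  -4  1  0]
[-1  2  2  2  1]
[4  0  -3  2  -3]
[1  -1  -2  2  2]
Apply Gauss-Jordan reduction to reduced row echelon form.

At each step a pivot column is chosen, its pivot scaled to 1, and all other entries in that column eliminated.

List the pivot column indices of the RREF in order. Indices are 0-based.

step 1: normalize row 0 (÷3) = (1, -4/3, -4/3, 1/3, 0)
  row 1: subtract -1×row0 = (0, 2/3, 2/3, 7/3, 1)
  row 2: subtract 4×row0 = (0, 16/3, 7/3, 2/3, -3)
  row 3: subtract 1×row0 = (0, 1/3, -2/3, 5/3, 2)
step 2: normalize row 1 (÷2/3) = (0, 1, 1, 7/2, 3/2)
  row 0: subtract -4/3×row1 = (1, 0, 0, 5, 2)
  row 2: subtract 16/3×row1 = (0, 0, -3, -18, -11)
  row 3: subtract 1/3×row1 = (0, 0, -1, 1/2, 3/2)
step 3: normalize row 2 (÷-3) = (0, 0, 1, 6, 11/3)
  row 1: subtract 1×row2 = (0, 1, 0, -5/2, -13/6)
  row 3: subtract -1×row2 = (0, 0, 0, 13/2, 31/6)
step 4: normalize row 3 (÷13/2) = (0, 0, 0, 1, 31/39)
  row 0: subtract 5×row3 = (1, 0, 0, 0, -77/39)
  row 1: subtract -5/2×row3 = (0, 1, 0, 0, -7/39)
  row 2: subtract 6×row3 = (0, 0, 1, 0, -43/39)

pivot columns: 0, 1, 2, 3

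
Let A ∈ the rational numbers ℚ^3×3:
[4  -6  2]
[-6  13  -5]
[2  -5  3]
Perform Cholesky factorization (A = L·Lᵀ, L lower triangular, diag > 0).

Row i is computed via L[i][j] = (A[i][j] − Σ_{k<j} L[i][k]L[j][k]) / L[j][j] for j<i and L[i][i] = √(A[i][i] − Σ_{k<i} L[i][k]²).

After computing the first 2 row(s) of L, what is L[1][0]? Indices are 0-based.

Step 1: L[0][0] = √(4) = 2.
  L[1][0] = (-6) / L[0][0] = -3.
Step 2: L[1][1] = √(4) = 2.

L[1][0] = -3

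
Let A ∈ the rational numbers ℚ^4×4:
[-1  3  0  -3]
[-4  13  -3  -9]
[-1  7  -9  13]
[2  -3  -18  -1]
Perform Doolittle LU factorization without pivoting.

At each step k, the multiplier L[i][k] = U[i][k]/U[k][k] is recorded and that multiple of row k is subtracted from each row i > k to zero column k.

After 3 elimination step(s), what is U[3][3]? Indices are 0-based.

U[3][3] = -4

k=0: U[0][0]=-1
  eliminate (1,0): mult=4, new row 1: (0, 1, -3, 3); set L[1][0]=4
  eliminate (2,0): mult=1, new row 2: (0, 4, -9, 16); set L[2][0]=1
  eliminate (3,0): mult=-2, new row 3: (0, 3, -18, -7); set L[3][0]=-2
k=1: U[1][1]=1
  eliminate (2,1): mult=4, new row 2: (0, 0, 3, 4); set L[2][1]=4
  eliminate (3,1): mult=3, new row 3: (0, 0, -9, -16); set L[3][1]=3
k=2: U[2][2]=3
  eliminate (3,2): mult=-3, new row 3: (0, 0, 0, -4); set L[3][2]=-3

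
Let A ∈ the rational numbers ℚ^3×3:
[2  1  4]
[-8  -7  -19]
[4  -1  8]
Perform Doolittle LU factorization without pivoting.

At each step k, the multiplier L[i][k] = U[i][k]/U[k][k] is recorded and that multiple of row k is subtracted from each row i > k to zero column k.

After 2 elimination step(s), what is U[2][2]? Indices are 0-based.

U[2][2] = 3

Step 1: pivot at (0,0) is 2.
  row1 ← row1 − (-4)·row0  ⇒  L[1][0]=-4, U row1=(0, -3, -3)
  row2 ← row2 − (2)·row0  ⇒  L[2][0]=2, U row2=(0, -3, 0)
Step 2: pivot at (1,1) is -3.
  row2 ← row2 − (1)·row1  ⇒  L[2][1]=1, U row2=(0, 0, 3)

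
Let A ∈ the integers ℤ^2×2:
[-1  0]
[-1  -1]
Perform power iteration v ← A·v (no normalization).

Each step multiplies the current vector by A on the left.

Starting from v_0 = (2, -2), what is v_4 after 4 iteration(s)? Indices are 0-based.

v_0 = (2, -2).
v_1 = A·v_0 = (-2, 0).
v_2 = A·v_1 = (2, 2).
v_3 = A·v_2 = (-2, -4).
v_4 = A·v_3 = (2, 6).

v_4 = (2, 6)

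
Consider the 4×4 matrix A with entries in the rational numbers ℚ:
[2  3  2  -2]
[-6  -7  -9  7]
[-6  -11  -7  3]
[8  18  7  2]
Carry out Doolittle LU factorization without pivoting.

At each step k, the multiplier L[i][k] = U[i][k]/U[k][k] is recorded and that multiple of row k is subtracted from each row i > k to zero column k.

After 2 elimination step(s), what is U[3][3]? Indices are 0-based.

[col 0] pivot 2
  R1 -= -3*R0 → (0, 2, -3, 1)  (L[1][0] := -3)
  R2 -= -3*R0 → (0, -2, -1, -3)  (L[2][0] := -3)
  R3 -= 4*R0 → (0, 6, -1, 10)  (L[3][0] := 4)
[col 1] pivot 2
  R2 -= -1*R1 → (0, 0, -4, -2)  (L[2][1] := -1)
  R3 -= 3*R1 → (0, 0, 8, 7)  (L[3][1] := 3)

U[3][3] = 7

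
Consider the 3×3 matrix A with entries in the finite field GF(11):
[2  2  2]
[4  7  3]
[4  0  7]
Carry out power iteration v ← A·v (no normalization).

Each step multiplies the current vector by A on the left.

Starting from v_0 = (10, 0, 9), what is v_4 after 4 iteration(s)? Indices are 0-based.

v_0 = (10, 0, 9).
v_1 = A·v_0 = (5, 1, 4).
v_2 = A·v_1 = (9, 6, 4).
v_3 = A·v_2 = (5, 2, 9).
v_4 = A·v_3 = (10, 6, 6).

v_4 = (10, 6, 6)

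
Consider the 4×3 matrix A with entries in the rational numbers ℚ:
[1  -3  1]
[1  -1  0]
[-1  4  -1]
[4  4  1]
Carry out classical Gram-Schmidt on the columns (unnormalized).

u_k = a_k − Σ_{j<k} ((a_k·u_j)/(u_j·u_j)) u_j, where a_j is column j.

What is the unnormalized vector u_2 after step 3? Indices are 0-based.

u_2 = (143/734, -381/734, -19/367, 25/367)

Step 1: u_0 = a_0 = (1, 1, -1, 4).
Step 2: u_1 = a_1 − (8/19)·u_0 = (-65/19, -27/19, 84/19, 44/19).
Step 3: u_2 = a_2 − (6/19)·u_0 − (-105/734)·u_1 = (143/734, -381/734, -19/367, 25/367).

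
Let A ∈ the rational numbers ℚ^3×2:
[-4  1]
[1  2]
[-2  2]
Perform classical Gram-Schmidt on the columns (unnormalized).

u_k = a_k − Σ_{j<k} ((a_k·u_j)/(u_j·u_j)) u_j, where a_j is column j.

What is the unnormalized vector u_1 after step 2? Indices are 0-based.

u_1 = (-1/7, 16/7, 10/7)

Step 1: u_0 = a_0 = (-4, 1, -2).
Step 2: u_1 = a_1 − (-2/7)·u_0 = (-1/7, 16/7, 10/7).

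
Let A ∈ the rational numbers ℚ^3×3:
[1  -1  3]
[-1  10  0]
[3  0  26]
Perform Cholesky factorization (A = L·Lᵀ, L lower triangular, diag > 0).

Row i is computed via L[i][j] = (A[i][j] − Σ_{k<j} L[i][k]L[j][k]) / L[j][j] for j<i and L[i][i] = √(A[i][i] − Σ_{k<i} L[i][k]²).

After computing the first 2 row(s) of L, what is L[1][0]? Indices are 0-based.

L[1][0] = -1

Step 1: L[0][0] = √(1) = 1.
  L[1][0] = (-1) / L[0][0] = -1.
Step 2: L[1][1] = √(9) = 3.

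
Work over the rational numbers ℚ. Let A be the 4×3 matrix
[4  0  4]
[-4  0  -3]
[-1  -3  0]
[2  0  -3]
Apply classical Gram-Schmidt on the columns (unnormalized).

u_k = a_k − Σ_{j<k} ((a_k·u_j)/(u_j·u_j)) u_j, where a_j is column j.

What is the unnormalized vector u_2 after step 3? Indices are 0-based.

Step 1: u_0 = a_0 = (4, -4, -1, 2).
Step 2: u_1 = a_1 − (3/37)·u_0 = (-12/37, 12/37, -108/37, -6/37).
Step 3: u_2 = a_2 − (22/37)·u_0 − (-11/54)·u_1 = (14/9, -5/9, 0, -38/9).

u_2 = (14/9, -5/9, 0, -38/9)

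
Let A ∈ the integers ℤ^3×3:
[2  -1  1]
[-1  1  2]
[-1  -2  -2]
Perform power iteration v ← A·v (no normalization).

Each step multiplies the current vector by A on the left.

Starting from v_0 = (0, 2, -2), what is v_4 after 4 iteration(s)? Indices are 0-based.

v_0 = (0, 2, -2).
v_1 = A·v_0 = (-4, -2, 0).
v_2 = A·v_1 = (-6, 2, 8).
v_3 = A·v_2 = (-6, 24, -14).
v_4 = A·v_3 = (-50, 2, -14).

v_4 = (-50, 2, -14)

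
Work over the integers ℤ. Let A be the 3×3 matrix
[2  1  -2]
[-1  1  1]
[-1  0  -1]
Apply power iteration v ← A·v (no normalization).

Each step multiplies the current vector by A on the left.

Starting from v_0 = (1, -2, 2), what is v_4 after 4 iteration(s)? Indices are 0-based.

v_0 = (1, -2, 2).
v_1 = A·v_0 = (-4, -1, -3).
v_2 = A·v_1 = (-3, 0, 7).
v_3 = A·v_2 = (-20, 10, -4).
v_4 = A·v_3 = (-22, 26, 24).

v_4 = (-22, 26, 24)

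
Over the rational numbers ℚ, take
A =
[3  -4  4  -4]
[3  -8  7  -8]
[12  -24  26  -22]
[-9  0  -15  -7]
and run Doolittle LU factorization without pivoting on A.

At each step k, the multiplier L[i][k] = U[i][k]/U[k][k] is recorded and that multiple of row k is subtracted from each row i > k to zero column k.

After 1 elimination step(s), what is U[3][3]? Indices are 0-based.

[col 0] pivot 3
  R1 -= 1*R0 → (0, -4, 3, -4)  (L[1][0] := 1)
  R2 -= 4*R0 → (0, -8, 10, -6)  (L[2][0] := 4)
  R3 -= -3*R0 → (0, -12, -3, -19)  (L[3][0] := -3)

U[3][3] = -19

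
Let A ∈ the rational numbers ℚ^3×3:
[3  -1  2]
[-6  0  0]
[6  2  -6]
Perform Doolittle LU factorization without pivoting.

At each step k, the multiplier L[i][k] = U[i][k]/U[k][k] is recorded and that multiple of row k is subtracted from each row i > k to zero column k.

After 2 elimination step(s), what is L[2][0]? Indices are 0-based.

L[2][0] = 2

[col 0] pivot 3
  R1 -= -2*R0 → (0, -2, 4)  (L[1][0] := -2)
  R2 -= 2*R0 → (0, 4, -10)  (L[2][0] := 2)
[col 1] pivot -2
  R2 -= -2*R1 → (0, 0, -2)  (L[2][1] := -2)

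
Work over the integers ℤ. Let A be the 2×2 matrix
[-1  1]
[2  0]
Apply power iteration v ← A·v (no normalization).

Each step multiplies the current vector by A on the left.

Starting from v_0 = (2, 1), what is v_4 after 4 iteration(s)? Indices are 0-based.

v_4 = (17, -14)

v_0 = (2, 1).
v_1 = A·v_0 = (-1, 4).
v_2 = A·v_1 = (5, -2).
v_3 = A·v_2 = (-7, 10).
v_4 = A·v_3 = (17, -14).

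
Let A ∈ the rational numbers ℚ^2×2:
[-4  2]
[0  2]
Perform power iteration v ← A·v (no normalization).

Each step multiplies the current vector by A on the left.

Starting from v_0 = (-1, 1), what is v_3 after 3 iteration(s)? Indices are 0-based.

v_0 = (-1, 1).
v_1 = A·v_0 = (6, 2).
v_2 = A·v_1 = (-20, 4).
v_3 = A·v_2 = (88, 8).

v_3 = (88, 8)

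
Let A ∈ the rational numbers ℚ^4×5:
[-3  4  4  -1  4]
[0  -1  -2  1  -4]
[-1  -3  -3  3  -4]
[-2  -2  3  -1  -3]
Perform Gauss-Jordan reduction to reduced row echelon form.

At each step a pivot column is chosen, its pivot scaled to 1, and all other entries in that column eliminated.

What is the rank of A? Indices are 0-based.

rank = 4

step 1: normalize row 0 (÷-3) = (1, -4/3, -4/3, 1/3, -4/3)
  row 2: subtract -1×row0 = (0, -13/3, -13/3, 10/3, -16/3)
  row 3: subtract -2×row0 = (0, -14/3, 1/3, -1/3, -17/3)
step 2: normalize row 1 (÷-1) = (0, 1, 2, -1, 4)
  row 0: subtract -4/3×row1 = (1, 0, 4/3, -1, 4)
  row 2: subtract -13/3×row1 = (0, 0, 13/3, -1, 12)
  row 3: subtract -14/3×row1 = (0, 0, 29/3, -5, 13)
step 3: normalize row 2 (÷13/3) = (0, 0, 1, -3/13, 36/13)
  row 0: subtract 4/3×row2 = (1, 0, 0, -9/13, 4/13)
  row 1: subtract 2×row2 = (0, 1, 0, -7/13, -20/13)
  row 3: subtract 29/3×row2 = (0, 0, 0, -36/13, -179/13)
step 4: normalize row 3 (÷-36/13) = (0, 0, 0, 1, 179/36)
  row 0: subtract -9/13×row3 = (1, 0, 0, 0, 15/4)
  row 1: subtract -7/13×row3 = (0, 1, 0, 0, 41/36)
  row 2: subtract -3/13×row3 = (0, 0, 1, 0, 47/12)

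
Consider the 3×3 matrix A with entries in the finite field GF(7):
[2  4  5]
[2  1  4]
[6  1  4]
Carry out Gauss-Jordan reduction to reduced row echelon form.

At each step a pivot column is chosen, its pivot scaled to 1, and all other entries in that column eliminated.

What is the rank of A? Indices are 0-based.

rank = 3

pivot(0,0)=2: scale R0 → (1, 2, 6)
  clear (1,0): R1 −= (2)R0 → (0, 4, 6)
  clear (2,0): R2 −= (6)R0 → (0, 3, 3)
pivot(1,1)=4: scale R1 → (0, 1, 5)
  clear (0,1): R0 −= (2)R1 → (1, 0, 3)
  clear (2,1): R2 −= (3)R1 → (0, 0, 2)
pivot(2,2)=2: scale R2 → (0, 0, 1)
  clear (0,2): R0 −= (3)R2 → (1, 0, 0)
  clear (1,2): R1 −= (5)R2 → (0, 1, 0)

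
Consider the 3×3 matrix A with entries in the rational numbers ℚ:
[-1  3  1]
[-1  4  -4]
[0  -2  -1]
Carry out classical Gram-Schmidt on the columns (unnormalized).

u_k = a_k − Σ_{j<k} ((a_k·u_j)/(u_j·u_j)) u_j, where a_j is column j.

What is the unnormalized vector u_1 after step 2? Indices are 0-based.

Step 1: u_0 = a_0 = (-1, -1, 0).
Step 2: u_1 = a_1 − (-7/2)·u_0 = (-1/2, 1/2, -2).

u_1 = (-1/2, 1/2, -2)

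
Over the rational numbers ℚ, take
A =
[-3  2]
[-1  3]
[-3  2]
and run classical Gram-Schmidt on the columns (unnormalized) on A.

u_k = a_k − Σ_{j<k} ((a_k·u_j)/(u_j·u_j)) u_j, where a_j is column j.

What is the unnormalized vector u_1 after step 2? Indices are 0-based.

u_1 = (-7/19, 42/19, -7/19)

Step 1: u_0 = a_0 = (-3, -1, -3).
Step 2: u_1 = a_1 − (-15/19)·u_0 = (-7/19, 42/19, -7/19).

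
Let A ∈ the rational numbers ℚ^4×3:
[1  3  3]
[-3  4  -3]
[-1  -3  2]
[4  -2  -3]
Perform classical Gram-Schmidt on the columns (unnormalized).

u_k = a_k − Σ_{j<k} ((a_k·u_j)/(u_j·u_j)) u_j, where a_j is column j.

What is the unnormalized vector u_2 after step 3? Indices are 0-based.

u_2 = (587/166, -1204/415, 243/166, -1118/415)

Step 1: u_0 = a_0 = (1, -3, -1, 4).
Step 2: u_1 = a_1 − (-14/27)·u_0 = (95/27, 22/9, -95/27, 2/27).
Step 3: u_2 = a_2 − (-2/27)·u_0 − (-109/830)·u_1 = (587/166, -1204/415, 243/166, -1118/415).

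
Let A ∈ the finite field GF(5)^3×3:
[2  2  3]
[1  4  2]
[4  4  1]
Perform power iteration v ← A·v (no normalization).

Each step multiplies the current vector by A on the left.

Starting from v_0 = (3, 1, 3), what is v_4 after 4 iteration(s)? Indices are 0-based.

v_4 = (1, 2, 2)

v_0 = (3, 1, 3).
v_1 = A·v_0 = (2, 3, 4).
v_2 = A·v_1 = (2, 2, 4).
v_3 = A·v_2 = (0, 3, 0).
v_4 = A·v_3 = (1, 2, 2).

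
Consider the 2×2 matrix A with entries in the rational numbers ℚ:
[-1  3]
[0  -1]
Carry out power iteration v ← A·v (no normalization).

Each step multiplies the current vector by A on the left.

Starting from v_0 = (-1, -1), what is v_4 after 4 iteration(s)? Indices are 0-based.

v_0 = (-1, -1).
v_1 = A·v_0 = (-2, 1).
v_2 = A·v_1 = (5, -1).
v_3 = A·v_2 = (-8, 1).
v_4 = A·v_3 = (11, -1).

v_4 = (11, -1)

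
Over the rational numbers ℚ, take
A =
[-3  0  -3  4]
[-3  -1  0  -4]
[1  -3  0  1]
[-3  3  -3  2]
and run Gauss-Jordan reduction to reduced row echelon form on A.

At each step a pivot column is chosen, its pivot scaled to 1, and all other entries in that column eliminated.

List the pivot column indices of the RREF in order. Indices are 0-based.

pivot(0,0)=-3: scale R0 → (1, 0, 1, -4/3)
  clear (1,0): R1 −= (-3)R0 → (0, -1, 3, -8)
  clear (2,0): R2 −= (1)R0 → (0, -3, -1, 7/3)
  clear (3,0): R3 −= (-3)R0 → (0, 3, 0, -2)
pivot(1,1)=-1: scale R1 → (0, 1, -3, 8)
  clear (2,1): R2 −= (-3)R1 → (0, 0, -10, 79/3)
  clear (3,1): R3 −= (3)R1 → (0, 0, 9, -26)
pivot(2,2)=-10: scale R2 → (0, 0, 1, -79/30)
  clear (0,2): R0 −= (1)R2 → (1, 0, 0, 13/10)
  clear (1,2): R1 −= (-3)R2 → (0, 1, 0, 1/10)
  clear (3,2): R3 −= (9)R2 → (0, 0, 0, -23/10)
pivot(3,3)=-23/10: scale R3 → (0, 0, 0, 1)
  clear (0,3): R0 −= (13/10)R3 → (1, 0, 0, 0)
  clear (1,3): R1 −= (1/10)R3 → (0, 1, 0, 0)
  clear (2,3): R2 −= (-79/30)R3 → (0, 0, 1, 0)

pivot columns: 0, 1, 2, 3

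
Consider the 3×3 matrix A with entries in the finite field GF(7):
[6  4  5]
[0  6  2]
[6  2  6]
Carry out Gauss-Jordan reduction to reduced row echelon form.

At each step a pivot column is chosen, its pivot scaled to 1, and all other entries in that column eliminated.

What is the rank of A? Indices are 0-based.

rank = 3

pivot(0,0)=6: scale R0 → (1, 3, 2)
  clear (2,0): R2 −= (6)R0 → (0, 5, 1)
pivot(1,1)=6: scale R1 → (0, 1, 5)
  clear (0,1): R0 −= (3)R1 → (1, 0, 1)
  clear (2,1): R2 −= (5)R1 → (0, 0, 4)
pivot(2,2)=4: scale R2 → (0, 0, 1)
  clear (0,2): R0 −= (1)R2 → (1, 0, 0)
  clear (1,2): R1 −= (5)R2 → (0, 1, 0)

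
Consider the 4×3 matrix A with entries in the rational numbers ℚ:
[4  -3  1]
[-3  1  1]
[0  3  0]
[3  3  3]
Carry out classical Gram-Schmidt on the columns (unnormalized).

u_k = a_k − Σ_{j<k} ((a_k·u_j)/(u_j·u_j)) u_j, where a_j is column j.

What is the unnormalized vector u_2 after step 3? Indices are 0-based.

Step 1: u_0 = a_0 = (4, -3, 0, 3).
Step 2: u_1 = a_1 − (-3/17)·u_0 = (-39/17, 8/17, 3, 60/17).
Step 3: u_2 = a_2 − (5/17)·u_0 − (149/458)·u_1 = (261/458, 396/229, -447/458, 222/229).

u_2 = (261/458, 396/229, -447/458, 222/229)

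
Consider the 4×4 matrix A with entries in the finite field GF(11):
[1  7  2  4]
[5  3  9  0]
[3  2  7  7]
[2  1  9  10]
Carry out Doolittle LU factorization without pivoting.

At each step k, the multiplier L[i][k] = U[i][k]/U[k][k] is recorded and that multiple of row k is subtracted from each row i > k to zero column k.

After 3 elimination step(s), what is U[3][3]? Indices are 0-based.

U[3][3] = 6

Step 1: pivot at (0,0) is 1.
  row1 ← row1 − (5)·row0  ⇒  L[1][0]=5, U row1=(0, 1, 10, 2)
  row2 ← row2 − (3)·row0  ⇒  L[2][0]=3, U row2=(0, 3, 1, 6)
  row3 ← row3 − (2)·row0  ⇒  L[3][0]=2, U row3=(0, 9, 5, 2)
Step 2: pivot at (1,1) is 1.
  row2 ← row2 − (3)·row1  ⇒  L[2][1]=3, U row2=(0, 0, 4, 0)
  row3 ← row3 − (9)·row1  ⇒  L[3][1]=9, U row3=(0, 0, 3, 6)
Step 3: pivot at (2,2) is 4.
  row3 ← row3 − (9)·row2  ⇒  L[3][2]=9, U row3=(0, 0, 0, 6)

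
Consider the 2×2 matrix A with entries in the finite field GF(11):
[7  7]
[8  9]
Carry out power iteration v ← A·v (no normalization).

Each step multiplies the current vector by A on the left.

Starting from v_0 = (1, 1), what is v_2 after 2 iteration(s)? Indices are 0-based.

v_2 = (8, 1)

v_0 = (1, 1).
v_1 = A·v_0 = (3, 6).
v_2 = A·v_1 = (8, 1).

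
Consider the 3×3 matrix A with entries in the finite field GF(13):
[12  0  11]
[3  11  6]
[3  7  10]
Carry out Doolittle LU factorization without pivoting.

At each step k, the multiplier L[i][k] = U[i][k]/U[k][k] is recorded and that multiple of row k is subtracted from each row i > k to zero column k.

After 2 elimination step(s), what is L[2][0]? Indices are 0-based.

L[2][0] = 10

[col 0] pivot 12
  R1 -= 10*R0 → (0, 11, 0)  (L[1][0] := 10)
  R2 -= 10*R0 → (0, 7, 4)  (L[2][0] := 10)
[col 1] pivot 11
  R2 -= 3*R1 → (0, 0, 4)  (L[2][1] := 3)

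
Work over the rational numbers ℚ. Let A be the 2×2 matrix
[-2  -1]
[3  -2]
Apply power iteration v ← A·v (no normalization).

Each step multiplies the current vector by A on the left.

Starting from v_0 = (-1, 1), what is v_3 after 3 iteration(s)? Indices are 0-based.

v_0 = (-1, 1).
v_1 = A·v_0 = (1, -5).
v_2 = A·v_1 = (3, 13).
v_3 = A·v_2 = (-19, -17).

v_3 = (-19, -17)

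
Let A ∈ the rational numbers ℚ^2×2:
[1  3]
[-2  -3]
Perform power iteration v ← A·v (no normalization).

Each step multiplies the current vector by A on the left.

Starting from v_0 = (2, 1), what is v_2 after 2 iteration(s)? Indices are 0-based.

v_2 = (-16, 11)

v_0 = (2, 1).
v_1 = A·v_0 = (5, -7).
v_2 = A·v_1 = (-16, 11).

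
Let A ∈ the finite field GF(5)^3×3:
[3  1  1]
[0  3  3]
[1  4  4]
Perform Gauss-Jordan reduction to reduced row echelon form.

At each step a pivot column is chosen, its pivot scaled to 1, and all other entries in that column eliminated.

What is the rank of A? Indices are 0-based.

step 1: normalize row 0 (÷3) = (1, 2, 2)
  row 2: subtract 1×row0 = (0, 2, 2)
step 2: normalize row 1 (÷3) = (0, 1, 1)
  row 0: subtract 2×row1 = (1, 0, 0)
  row 2: subtract 2×row1 = (0, 0, 0)
skip col 2 (zero from row 2)

rank = 2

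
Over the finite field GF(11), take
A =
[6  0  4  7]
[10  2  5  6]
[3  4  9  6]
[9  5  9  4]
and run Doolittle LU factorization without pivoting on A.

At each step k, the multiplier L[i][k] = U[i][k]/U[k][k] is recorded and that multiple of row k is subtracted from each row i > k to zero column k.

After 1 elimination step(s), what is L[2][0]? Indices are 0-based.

Step 1: pivot at (0,0) is 6.
  row1 ← row1 − (9)·row0  ⇒  L[1][0]=9, U row1=(0, 2, 2, 9)
  row2 ← row2 − (6)·row0  ⇒  L[2][0]=6, U row2=(0, 4, 7, 8)
  row3 ← row3 − (7)·row0  ⇒  L[3][0]=7, U row3=(0, 5, 3, 10)

L[2][0] = 6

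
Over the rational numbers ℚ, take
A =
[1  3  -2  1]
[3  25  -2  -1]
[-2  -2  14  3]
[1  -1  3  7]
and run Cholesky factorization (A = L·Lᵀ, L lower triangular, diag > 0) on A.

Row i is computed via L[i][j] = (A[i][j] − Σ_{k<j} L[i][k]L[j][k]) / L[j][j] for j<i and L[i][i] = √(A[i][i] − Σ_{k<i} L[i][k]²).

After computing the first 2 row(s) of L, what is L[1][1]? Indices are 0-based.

Step 1: L[0][0] = √(1) = 1.
  L[1][0] = (3) / L[0][0] = 3.
Step 2: L[1][1] = √(16) = 4.

L[1][1] = 4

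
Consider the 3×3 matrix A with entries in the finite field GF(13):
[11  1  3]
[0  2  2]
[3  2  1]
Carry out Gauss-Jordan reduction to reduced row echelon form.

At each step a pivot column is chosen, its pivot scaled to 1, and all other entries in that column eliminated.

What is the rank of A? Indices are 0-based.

pivot(0,0)=11: scale R0 → (1, 6, 5)
  clear (2,0): R2 −= (3)R0 → (0, 10, 12)
pivot(1,1)=2: scale R1 → (0, 1, 1)
  clear (0,1): R0 −= (6)R1 → (1, 0, 12)
  clear (2,1): R2 −= (10)R1 → (0, 0, 2)
pivot(2,2)=2: scale R2 → (0, 0, 1)
  clear (0,2): R0 −= (12)R2 → (1, 0, 0)
  clear (1,2): R1 −= (1)R2 → (0, 1, 0)

rank = 3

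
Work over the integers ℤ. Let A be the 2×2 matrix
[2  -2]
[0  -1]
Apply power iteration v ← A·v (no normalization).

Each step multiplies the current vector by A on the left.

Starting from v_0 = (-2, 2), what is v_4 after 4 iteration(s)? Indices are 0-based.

v_4 = (-52, 2)

v_0 = (-2, 2).
v_1 = A·v_0 = (-8, -2).
v_2 = A·v_1 = (-12, 2).
v_3 = A·v_2 = (-28, -2).
v_4 = A·v_3 = (-52, 2).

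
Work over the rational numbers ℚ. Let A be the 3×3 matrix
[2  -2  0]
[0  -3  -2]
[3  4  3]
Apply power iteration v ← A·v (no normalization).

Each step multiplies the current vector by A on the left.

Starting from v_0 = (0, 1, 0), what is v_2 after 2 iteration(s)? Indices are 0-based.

v_0 = (0, 1, 0).
v_1 = A·v_0 = (-2, -3, 4).
v_2 = A·v_1 = (2, 1, -6).

v_2 = (2, 1, -6)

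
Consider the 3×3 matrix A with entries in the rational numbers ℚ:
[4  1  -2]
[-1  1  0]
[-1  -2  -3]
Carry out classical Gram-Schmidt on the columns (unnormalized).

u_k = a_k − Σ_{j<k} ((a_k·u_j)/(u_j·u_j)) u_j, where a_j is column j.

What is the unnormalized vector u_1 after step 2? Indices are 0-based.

Step 1: u_0 = a_0 = (4, -1, -1).
Step 2: u_1 = a_1 − (5/18)·u_0 = (-1/9, 23/18, -31/18).

u_1 = (-1/9, 23/18, -31/18)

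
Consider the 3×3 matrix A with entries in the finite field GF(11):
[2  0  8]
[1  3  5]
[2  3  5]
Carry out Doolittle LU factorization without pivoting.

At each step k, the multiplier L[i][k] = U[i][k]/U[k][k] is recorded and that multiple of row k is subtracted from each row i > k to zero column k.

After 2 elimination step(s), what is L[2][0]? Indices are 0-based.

L[2][0] = 1

[col 0] pivot 2
  R1 -= 6*R0 → (0, 3, 1)  (L[1][0] := 6)
  R2 -= 1*R0 → (0, 3, 8)  (L[2][0] := 1)
[col 1] pivot 3
  R2 -= 1*R1 → (0, 0, 7)  (L[2][1] := 1)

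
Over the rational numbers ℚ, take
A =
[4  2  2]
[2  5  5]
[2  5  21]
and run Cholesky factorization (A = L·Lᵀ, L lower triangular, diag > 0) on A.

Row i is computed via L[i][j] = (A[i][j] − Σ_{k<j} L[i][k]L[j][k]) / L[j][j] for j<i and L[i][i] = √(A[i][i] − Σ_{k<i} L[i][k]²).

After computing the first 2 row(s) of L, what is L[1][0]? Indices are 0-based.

L[1][0] = 1

Step 1: L[0][0] = √(4) = 2.
  L[1][0] = (2) / L[0][0] = 1.
Step 2: L[1][1] = √(4) = 2.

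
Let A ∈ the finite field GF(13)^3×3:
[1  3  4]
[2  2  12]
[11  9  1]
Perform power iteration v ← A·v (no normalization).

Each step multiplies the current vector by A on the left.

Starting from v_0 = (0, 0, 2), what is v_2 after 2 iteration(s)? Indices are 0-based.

v_2 = (10, 10, 7)

v_0 = (0, 0, 2).
v_1 = A·v_0 = (8, 11, 2).
v_2 = A·v_1 = (10, 10, 7).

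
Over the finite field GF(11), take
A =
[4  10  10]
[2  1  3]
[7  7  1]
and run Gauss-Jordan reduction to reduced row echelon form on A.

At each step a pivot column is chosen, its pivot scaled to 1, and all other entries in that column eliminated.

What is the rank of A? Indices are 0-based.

step 1: normalize row 0 (÷4) = (1, 8, 8)
  row 1: subtract 2×row0 = (0, 7, 9)
  row 2: subtract 7×row0 = (0, 6, 0)
step 2: normalize row 1 (÷7) = (0, 1, 6)
  row 0: subtract 8×row1 = (1, 0, 4)
  row 2: subtract 6×row1 = (0, 0, 8)
step 3: normalize row 2 (÷8) = (0, 0, 1)
  row 0: subtract 4×row2 = (1, 0, 0)
  row 1: subtract 6×row2 = (0, 1, 0)

rank = 3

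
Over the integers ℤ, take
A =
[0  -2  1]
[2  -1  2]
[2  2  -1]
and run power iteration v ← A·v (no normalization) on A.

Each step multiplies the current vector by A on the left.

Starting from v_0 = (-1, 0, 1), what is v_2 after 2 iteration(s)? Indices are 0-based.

v_2 = (-3, -4, 5)

v_0 = (-1, 0, 1).
v_1 = A·v_0 = (1, 0, -3).
v_2 = A·v_1 = (-3, -4, 5).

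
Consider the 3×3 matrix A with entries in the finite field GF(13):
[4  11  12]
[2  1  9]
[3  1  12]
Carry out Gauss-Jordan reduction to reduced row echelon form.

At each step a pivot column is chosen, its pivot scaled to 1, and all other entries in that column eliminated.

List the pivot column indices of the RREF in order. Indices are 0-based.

pivot columns: 0, 1, 2

[1] R0 /= 4  ⇒  (1, 6, 3)
     R1 -= 2·R0  ⇒  (0, 2, 3)
     R2 -= 3·R0  ⇒  (0, 9, 3)
[2] R1 /= 2  ⇒  (0, 1, 8)
     R0 -= 6·R1  ⇒  (1, 0, 7)
     R2 -= 9·R1  ⇒  (0, 0, 9)
[3] R2 /= 9  ⇒  (0, 0, 1)
     R0 -= 7·R2  ⇒  (1, 0, 0)
     R1 -= 8·R2  ⇒  (0, 1, 0)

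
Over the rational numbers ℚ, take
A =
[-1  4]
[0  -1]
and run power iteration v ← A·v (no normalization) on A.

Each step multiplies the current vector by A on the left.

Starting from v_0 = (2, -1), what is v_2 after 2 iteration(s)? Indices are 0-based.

v_2 = (10, -1)

v_0 = (2, -1).
v_1 = A·v_0 = (-6, 1).
v_2 = A·v_1 = (10, -1).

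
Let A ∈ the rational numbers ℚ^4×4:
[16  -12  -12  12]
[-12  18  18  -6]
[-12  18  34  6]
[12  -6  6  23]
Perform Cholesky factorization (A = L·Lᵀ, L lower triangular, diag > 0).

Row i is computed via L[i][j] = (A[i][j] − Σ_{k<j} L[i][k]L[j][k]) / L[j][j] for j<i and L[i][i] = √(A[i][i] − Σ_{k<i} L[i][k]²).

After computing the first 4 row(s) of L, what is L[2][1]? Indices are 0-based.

L[2][1] = 3

Step 1: L[0][0] = √(16) = 4.
  L[1][0] = (-12) / L[0][0] = -3.
Step 2: L[1][1] = √(9) = 3.
  L[2][0] = (-12) / L[0][0] = -3.
  L[2][1] = (9) / L[1][1] = 3.
Step 3: L[2][2] = √(16) = 4.
  L[3][0] = (12) / L[0][0] = 3.
  L[3][1] = (3) / L[1][1] = 1.
  L[3][2] = (12) / L[2][2] = 3.
Step 4: L[3][3] = √(4) = 2.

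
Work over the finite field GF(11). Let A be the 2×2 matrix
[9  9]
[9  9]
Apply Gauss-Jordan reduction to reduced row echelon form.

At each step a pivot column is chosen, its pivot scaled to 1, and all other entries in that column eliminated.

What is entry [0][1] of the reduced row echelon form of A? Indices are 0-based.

[1] R0 /= 9  ⇒  (1, 1)
     R1 -= 9·R0  ⇒  (0, 0)
column 1 empty below row 1

M[0][1] = 1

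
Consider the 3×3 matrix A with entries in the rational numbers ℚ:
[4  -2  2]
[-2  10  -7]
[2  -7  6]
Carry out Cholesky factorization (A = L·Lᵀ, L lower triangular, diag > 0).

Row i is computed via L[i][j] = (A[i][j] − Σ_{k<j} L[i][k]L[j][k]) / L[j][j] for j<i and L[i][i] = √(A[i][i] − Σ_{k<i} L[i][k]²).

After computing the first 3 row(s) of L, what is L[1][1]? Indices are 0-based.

L[1][1] = 3

Step 1: L[0][0] = √(4) = 2.
  L[1][0] = (-2) / L[0][0] = -1.
Step 2: L[1][1] = √(9) = 3.
  L[2][0] = (2) / L[0][0] = 1.
  L[2][1] = (-6) / L[1][1] = -2.
Step 3: L[2][2] = √(1) = 1.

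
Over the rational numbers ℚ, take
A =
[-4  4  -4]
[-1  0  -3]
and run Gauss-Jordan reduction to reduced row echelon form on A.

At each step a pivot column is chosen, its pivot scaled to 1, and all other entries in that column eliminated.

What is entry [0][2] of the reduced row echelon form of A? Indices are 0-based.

step 1: normalize row 0 (÷-4) = (1, -1, 1)
  row 1: subtract -1×row0 = (0, -1, -2)
step 2: normalize row 1 (÷-1) = (0, 1, 2)
  row 0: subtract -1×row1 = (1, 0, 3)

M[0][2] = 3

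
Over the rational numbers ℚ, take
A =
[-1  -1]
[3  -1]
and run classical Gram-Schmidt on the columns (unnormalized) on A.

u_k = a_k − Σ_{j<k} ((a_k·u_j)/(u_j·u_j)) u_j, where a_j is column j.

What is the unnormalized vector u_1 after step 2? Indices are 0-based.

Step 1: u_0 = a_0 = (-1, 3).
Step 2: u_1 = a_1 − (-1/5)·u_0 = (-6/5, -2/5).

u_1 = (-6/5, -2/5)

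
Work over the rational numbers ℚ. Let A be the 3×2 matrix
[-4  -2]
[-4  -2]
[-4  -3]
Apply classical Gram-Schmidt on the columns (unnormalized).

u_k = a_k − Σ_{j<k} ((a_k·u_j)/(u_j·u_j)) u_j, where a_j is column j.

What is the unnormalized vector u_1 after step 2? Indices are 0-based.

Step 1: u_0 = a_0 = (-4, -4, -4).
Step 2: u_1 = a_1 − (7/12)·u_0 = (1/3, 1/3, -2/3).

u_1 = (1/3, 1/3, -2/3)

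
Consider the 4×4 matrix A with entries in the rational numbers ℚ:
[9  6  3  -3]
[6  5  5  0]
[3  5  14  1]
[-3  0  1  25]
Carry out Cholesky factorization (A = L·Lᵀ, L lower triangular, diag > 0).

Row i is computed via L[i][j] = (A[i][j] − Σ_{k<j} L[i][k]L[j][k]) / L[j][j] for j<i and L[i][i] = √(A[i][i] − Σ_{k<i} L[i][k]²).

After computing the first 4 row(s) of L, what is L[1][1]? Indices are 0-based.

L[1][1] = 1

Step 1: L[0][0] = √(9) = 3.
  L[1][0] = (6) / L[0][0] = 2.
Step 2: L[1][1] = √(1) = 1.
  L[2][0] = (3) / L[0][0] = 1.
  L[2][1] = (3) / L[1][1] = 3.
Step 3: L[2][2] = √(4) = 2.
  L[3][0] = (-3) / L[0][0] = -1.
  L[3][1] = (2) / L[1][1] = 2.
  L[3][2] = (-4) / L[2][2] = -2.
Step 4: L[3][3] = √(16) = 4.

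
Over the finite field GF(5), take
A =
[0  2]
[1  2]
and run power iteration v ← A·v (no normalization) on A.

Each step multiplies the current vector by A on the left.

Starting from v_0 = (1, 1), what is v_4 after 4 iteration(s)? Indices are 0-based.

v_0 = (1, 1).
v_1 = A·v_0 = (2, 3).
v_2 = A·v_1 = (1, 3).
v_3 = A·v_2 = (1, 2).
v_4 = A·v_3 = (4, 0).

v_4 = (4, 0)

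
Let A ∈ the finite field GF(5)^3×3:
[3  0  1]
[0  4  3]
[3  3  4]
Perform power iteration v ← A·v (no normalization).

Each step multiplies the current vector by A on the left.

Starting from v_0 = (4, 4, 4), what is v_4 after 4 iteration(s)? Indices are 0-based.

v_4 = (1, 0, 2)

v_0 = (4, 4, 4).
v_1 = A·v_0 = (1, 3, 0).
v_2 = A·v_1 = (3, 2, 2).
v_3 = A·v_2 = (1, 4, 3).
v_4 = A·v_3 = (1, 0, 2).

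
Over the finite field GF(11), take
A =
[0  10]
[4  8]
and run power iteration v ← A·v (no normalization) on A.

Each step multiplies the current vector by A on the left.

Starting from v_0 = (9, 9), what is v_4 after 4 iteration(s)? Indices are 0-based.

v_4 = (1, 2)

v_0 = (9, 9).
v_1 = A·v_0 = (2, 9).
v_2 = A·v_1 = (2, 3).
v_3 = A·v_2 = (8, 10).
v_4 = A·v_3 = (1, 2).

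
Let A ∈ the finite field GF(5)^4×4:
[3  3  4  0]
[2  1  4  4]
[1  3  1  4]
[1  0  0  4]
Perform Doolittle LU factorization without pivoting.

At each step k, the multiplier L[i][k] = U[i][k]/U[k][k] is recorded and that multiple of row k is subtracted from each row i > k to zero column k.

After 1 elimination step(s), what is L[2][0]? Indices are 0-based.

L[2][0] = 2

k=0: U[0][0]=3
  eliminate (1,0): mult=4, new row 1: (0, 4, 3, 4); set L[1][0]=4
  eliminate (2,0): mult=2, new row 2: (0, 2, 3, 4); set L[2][0]=2
  eliminate (3,0): mult=2, new row 3: (0, 4, 2, 4); set L[3][0]=2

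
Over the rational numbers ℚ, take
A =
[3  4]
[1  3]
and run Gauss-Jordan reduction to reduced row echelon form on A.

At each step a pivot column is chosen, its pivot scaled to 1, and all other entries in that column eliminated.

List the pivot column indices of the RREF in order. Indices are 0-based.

pivot columns: 0, 1

pivot(0,0)=3: scale R0 → (1, 4/3)
  clear (1,0): R1 −= (1)R0 → (0, 5/3)
pivot(1,1)=5/3: scale R1 → (0, 1)
  clear (0,1): R0 −= (4/3)R1 → (1, 0)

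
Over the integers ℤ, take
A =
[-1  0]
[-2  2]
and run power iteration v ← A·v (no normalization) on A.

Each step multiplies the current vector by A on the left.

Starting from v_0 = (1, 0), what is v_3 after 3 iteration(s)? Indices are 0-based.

v_3 = (-1, -6)

v_0 = (1, 0).
v_1 = A·v_0 = (-1, -2).
v_2 = A·v_1 = (1, -2).
v_3 = A·v_2 = (-1, -6).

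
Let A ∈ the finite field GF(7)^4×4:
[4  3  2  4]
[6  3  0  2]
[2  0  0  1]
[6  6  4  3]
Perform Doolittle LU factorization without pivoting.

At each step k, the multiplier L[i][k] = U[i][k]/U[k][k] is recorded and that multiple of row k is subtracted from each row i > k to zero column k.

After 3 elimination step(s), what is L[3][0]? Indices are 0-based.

L[3][0] = 5

Step 1: pivot at (0,0) is 4.
  row1 ← row1 − (5)·row0  ⇒  L[1][0]=5, U row1=(0, 2, 4, 3)
  row2 ← row2 − (4)·row0  ⇒  L[2][0]=4, U row2=(0, 2, 6, 6)
  row3 ← row3 − (5)·row0  ⇒  L[3][0]=5, U row3=(0, 5, 1, 4)
Step 2: pivot at (1,1) is 2.
  row2 ← row2 − (1)·row1  ⇒  L[2][1]=1, U row2=(0, 0, 2, 3)
  row3 ← row3 − (6)·row1  ⇒  L[3][1]=6, U row3=(0, 0, 5, 0)
Step 3: pivot at (2,2) is 2.
  row3 ← row3 − (6)·row2  ⇒  L[3][2]=6, U row3=(0, 0, 0, 3)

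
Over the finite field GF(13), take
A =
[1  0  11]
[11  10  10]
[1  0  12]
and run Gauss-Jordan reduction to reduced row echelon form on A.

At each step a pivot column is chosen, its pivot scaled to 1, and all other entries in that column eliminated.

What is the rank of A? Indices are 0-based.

pivot(0,0)=1: scale R0 → (1, 0, 11)
  clear (1,0): R1 −= (11)R0 → (0, 10, 6)
  clear (2,0): R2 −= (1)R0 → (0, 0, 1)
pivot(1,1)=10: scale R1 → (0, 1, 11)
pivot(2,2)=1: scale R2 → (0, 0, 1)
  clear (0,2): R0 −= (11)R2 → (1, 0, 0)
  clear (1,2): R1 −= (11)R2 → (0, 1, 0)

rank = 3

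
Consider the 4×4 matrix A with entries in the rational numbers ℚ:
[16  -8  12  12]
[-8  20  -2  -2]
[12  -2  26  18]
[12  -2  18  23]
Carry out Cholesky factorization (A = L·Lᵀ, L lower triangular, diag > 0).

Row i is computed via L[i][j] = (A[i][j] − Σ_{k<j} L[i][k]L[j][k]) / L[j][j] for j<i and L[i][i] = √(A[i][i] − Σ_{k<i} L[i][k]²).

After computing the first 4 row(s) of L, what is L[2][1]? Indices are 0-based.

Step 1: L[0][0] = √(16) = 4.
  L[1][0] = (-8) / L[0][0] = -2.
Step 2: L[1][1] = √(16) = 4.
  L[2][0] = (12) / L[0][0] = 3.
  L[2][1] = (4) / L[1][1] = 1.
Step 3: L[2][2] = √(16) = 4.
  L[3][0] = (12) / L[0][0] = 3.
  L[3][1] = (4) / L[1][1] = 1.
  L[3][2] = (8) / L[2][2] = 2.
Step 4: L[3][3] = √(9) = 3.

L[2][1] = 1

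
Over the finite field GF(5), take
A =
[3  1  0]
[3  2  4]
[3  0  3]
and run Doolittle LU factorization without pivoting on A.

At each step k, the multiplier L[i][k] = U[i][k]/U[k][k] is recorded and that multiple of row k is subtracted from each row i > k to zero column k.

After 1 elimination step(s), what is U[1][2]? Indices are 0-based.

U[1][2] = 4

k=0: U[0][0]=3
  eliminate (1,0): mult=1, new row 1: (0, 1, 4); set L[1][0]=1
  eliminate (2,0): mult=1, new row 2: (0, 4, 3); set L[2][0]=1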